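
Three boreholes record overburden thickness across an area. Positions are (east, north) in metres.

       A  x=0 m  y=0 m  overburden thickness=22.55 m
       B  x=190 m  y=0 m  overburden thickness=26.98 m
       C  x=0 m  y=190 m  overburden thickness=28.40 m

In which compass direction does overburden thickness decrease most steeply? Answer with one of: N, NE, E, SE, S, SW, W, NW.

SW

∂d/∂x = (26.98 − 22.55) / (190 − 0) = +0.02332
∂d/∂y = (28.40 − 22.55) / (190 − 0) = +0.03079
Steepest decrease is along −∇f = (-0.02332 E, -0.03079 N) → southwest.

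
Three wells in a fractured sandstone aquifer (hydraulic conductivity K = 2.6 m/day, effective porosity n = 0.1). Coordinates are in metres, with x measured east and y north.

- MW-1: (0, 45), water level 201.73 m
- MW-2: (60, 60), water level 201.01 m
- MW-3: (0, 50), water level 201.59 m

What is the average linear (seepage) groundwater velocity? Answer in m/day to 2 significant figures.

0.74 m/day

With h = a·x + b·y + c and MW-1 as origin, the differences give:
  60·a + 15·b = -0.72
  0·a + 5·b = -0.14
Eliminate b (×5 and ×15, subtract): 300·a = -1.500 → a = ∂h/∂x = -0.005000
Back-substitute: b = ∂h/∂y = -0.02800.
|∇h| = √(-0.005000² + -0.02800²) = 0.02844
Seepage velocity v = K·i/n = 2.6 × 0.02844 / 0.1 = 0.7394 m/day.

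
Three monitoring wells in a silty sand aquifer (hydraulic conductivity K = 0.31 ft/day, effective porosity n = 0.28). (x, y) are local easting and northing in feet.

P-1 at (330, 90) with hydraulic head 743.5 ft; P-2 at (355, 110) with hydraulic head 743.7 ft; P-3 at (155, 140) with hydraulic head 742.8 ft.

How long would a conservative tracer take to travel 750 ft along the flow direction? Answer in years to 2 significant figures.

Three-point gradient (reference P-1): Δ to P-2 = (25, 20, +0.2), Δ to P-3 = (-175, 50, -0.7).
∂h/∂x = +0.005053, ∂h/∂y = +0.003684 (det = 4750).
|∇h| = √(0.005053² + 0.003684²) = 0.006253
Seepage velocity v = K·i/n = 0.31 × 0.006253 / 0.28 = 0.006923 ft/day.
t = 750 / 0.006923 = 1.083e+05 days = 297 years.

300 years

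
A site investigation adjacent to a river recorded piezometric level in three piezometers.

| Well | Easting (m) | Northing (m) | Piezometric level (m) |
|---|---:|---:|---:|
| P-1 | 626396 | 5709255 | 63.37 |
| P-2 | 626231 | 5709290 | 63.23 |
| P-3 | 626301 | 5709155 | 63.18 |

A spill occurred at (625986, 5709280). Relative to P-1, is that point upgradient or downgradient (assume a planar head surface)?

With h = a·x + b·y + c and P-1 as origin, the differences give:
  (-165)·a + 35·b = -0.14
  (-95)·a + (-100)·b = -0.19
Eliminate b (×(-100) and ×35, subtract): 19825·a = 20.650 → a = ∂h/∂x = +0.001042
Back-substitute: b = ∂h/∂y = +0.0009105.
Head at (625986, 5709280) = 63.37 + (+0.001042)·(-410) + (+0.0009105)·(25) = 62.97 m.
That is lower than the 63.37 m at P-1, so the point is downgradient.

downgradient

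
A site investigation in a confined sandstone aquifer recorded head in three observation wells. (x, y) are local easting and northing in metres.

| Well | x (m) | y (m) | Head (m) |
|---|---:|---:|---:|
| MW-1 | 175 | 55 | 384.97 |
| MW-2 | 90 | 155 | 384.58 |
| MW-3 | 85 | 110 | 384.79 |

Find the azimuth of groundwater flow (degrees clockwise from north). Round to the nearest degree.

With h = a·x + b·y + c and MW-1 as origin, the differences give:
  (-85)·a + 100·b = -0.39
  (-90)·a + 55·b = -0.18
Eliminate b (×55 and ×100, subtract): 4325·a = -3.450 → a = ∂h/∂x = -0.0007977
Back-substitute: b = ∂h/∂y = -0.004578.
Flow direction (−∇h) has components (+0.0007977 E, +0.004578 N).
Azimuth = atan2(E, N) = atan2(+0.0007977, +0.004578) = 9.9° ≈ 010°.

010°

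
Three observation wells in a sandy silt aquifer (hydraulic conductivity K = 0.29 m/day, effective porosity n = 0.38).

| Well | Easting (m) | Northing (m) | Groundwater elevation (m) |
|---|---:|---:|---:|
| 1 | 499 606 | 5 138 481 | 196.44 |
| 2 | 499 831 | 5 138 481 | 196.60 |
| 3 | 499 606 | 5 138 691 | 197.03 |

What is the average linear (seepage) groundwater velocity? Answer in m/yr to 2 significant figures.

0.81 m/yr

∂h/∂x = (196.60 − 196.44) / (499831 − 499606) = +0.0007111
∂h/∂y = (197.03 − 196.44) / (5138691 − 5138481) = +0.002810
|∇h| = √(0.0007111² + 0.002810²) = 0.002899
Seepage velocity v = K·i/n = 0.29 × 0.002899 / 0.38 = 0.002212 m/day = 0.8079 m/yr.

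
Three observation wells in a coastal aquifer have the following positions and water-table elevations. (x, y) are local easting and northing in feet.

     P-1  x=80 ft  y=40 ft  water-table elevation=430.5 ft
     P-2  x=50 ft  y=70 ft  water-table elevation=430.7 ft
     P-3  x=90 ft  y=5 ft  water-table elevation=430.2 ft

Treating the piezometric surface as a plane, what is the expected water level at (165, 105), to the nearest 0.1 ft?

Taking P-1 as reference: P-2−P-1 = (-30, 30, +0.2); P-3−P-1 = (10, -35, -0.3).
Determinant of the coordinate differences = (-30)·(-35) − 10·30 = 750.
∂h/∂x = [(+0.2)·(-35) − (-0.3)·30] / 750 = +0.002667
∂h/∂y = [(-30)·(-0.3) − 10·(+0.2)] / 750 = +0.009333
h(165, 105) = 430.5 + (+0.002667)·(85) + (+0.009333)·(65) = 430.5 +0.227 +0.607 = 431.333 ft.

431.3 ft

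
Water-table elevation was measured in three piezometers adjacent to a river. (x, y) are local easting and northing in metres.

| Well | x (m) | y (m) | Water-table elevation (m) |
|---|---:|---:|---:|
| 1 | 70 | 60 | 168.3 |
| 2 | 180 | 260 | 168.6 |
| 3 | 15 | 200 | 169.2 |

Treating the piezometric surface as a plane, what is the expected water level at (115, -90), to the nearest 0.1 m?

167.4 m

With h = a·x + b·y + c and 1 as origin, the differences give:
  110·a + 200·b = +0.3
  (-55)·a + 140·b = +0.9
Eliminate b (×140 and ×200, subtract): 26400·a = -138.00 → a = ∂h/∂x = -0.005227
Back-substitute: b = ∂h/∂y = +0.004375.
h(115, -90) = 168.3 + (-0.005227)·(45) + (+0.004375)·(-150) = 168.3 -0.235 -0.656 = 167.409 m.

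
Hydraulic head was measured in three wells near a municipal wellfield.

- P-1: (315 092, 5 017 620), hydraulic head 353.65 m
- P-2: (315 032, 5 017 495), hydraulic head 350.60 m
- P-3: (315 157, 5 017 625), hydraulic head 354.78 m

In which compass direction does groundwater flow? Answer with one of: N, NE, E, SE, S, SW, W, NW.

SW

Differences from P-1: to P-2 (Δx, Δy, Δh) = (-60, -125, -3.05); to P-3 = (65, 5, +1.13).
Determinant of the coordinate differences = (-60)·5 − 65·(-125) = 7825.
∂h/∂x = [(-3.05)·5 − (+1.13)·(-125)] / 7825 = +0.01610
∂h/∂y = [(-60)·(+1.13) − 65·(-3.05)] / 7825 = +0.01667
Flow = −∇h = (-0.01610 east, -0.01667 north), which points southwest.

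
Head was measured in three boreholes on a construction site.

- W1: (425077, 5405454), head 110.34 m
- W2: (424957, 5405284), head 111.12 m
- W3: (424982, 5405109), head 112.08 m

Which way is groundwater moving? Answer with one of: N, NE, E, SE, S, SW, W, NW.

N

Differences from W1: to W2 (Δx, Δy, Δh) = (-120, -170, +0.78); to W3 = (-95, -345, +1.74).
Solve a·Δx + b·Δy = Δh: det = (-120)·(-345) − (-95)·(-170) = 25250.
∂h/∂x = [(+0.78)·(-345) − (+1.74)·(-170)] / 25250 = +0.001057
∂h/∂y = [(-120)·(+1.74) − (-95)·(+0.78)] / 25250 = -0.005335
Flow = −∇h = (-0.001057 east, +0.005335 north), which points north.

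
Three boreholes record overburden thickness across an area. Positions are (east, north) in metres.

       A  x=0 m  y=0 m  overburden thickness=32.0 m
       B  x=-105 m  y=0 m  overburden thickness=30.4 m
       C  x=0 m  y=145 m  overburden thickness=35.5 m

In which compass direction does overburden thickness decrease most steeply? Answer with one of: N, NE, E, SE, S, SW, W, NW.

SW

∂d/∂x = (30.4 − 32.0) / (-105 − 0) = +0.01524
∂d/∂y = (35.5 − 32.0) / (145 − 0) = +0.02414
Steepest decrease is along −∇f = (-0.01524 E, -0.02414 N) → southwest.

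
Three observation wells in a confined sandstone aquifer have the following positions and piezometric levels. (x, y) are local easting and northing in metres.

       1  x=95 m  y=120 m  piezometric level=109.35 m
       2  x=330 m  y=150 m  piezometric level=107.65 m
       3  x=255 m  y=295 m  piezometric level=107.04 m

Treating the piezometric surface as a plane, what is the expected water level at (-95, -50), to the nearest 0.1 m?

Taking 1 as reference: 2−1 = (235, 30, -1.70); 3−1 = (160, 175, -2.31).
Solve a·Δx + b·Δy = Δh: det = 235·175 − 160·30 = 36325.
∂h/∂x = [(-1.70)·175 − (-2.31)·30] / 36325 = -0.006282
∂h/∂y = [235·(-2.31) − 160·(-1.70)] / 36325 = -0.007456
h(-95, -50) = 109.35 + (-0.006282)·(-190) + (-0.007456)·(-170) = 109.35 +1.194 +1.268 = 111.811 m.

111.8 m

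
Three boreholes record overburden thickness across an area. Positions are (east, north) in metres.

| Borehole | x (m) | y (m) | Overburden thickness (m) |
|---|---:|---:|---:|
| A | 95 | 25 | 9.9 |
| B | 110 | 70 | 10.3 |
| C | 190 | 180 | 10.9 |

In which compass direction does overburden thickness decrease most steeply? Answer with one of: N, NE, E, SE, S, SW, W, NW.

SE

Differences from A: to B (Δx, Δy, Δh) = (15, 45, +0.4); to C = (95, 155, +1.0).
Determinant of the coordinate differences = 15·155 − 95·45 = -1950.
∂d/∂x = [(+0.4)·155 − (+1.0)·45] / -1950 = -0.008718
∂d/∂y = [15·(+1.0) − 95·(+0.4)] / -1950 = +0.01179
Steepest decrease is along −∇f = (+0.008718 E, -0.01179 N) → southeast.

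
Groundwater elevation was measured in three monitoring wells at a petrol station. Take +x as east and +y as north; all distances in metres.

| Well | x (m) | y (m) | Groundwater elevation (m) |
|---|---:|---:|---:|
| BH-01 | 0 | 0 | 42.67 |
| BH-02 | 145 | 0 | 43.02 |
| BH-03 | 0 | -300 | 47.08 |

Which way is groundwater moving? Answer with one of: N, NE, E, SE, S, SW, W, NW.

∂h/∂x = (43.02 − 42.67) / (145 − 0) = +0.002414
∂h/∂y = (47.08 − 42.67) / (-300 − 0) = -0.01470
Flow = −∇h = (-0.002414 east, +0.01470 north), which points north.

N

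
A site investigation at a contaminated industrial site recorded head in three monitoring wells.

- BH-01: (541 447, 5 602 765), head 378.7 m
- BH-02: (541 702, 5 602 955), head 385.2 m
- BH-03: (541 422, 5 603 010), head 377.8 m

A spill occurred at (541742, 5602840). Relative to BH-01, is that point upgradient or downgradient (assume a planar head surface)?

Differences from BH-01: to BH-02 (Δx, Δy, Δh) = (255, 190, +6.5); to BH-03 = (-25, 245, -0.9).
Solve a·Δx + b·Δy = Δh: det = 255·245 − (-25)·190 = 67225.
∂h/∂x = [(+6.5)·245 − (-0.9)·190] / 67225 = +0.02623
∂h/∂y = [255·(-0.9) − (-25)·(+6.5)] / 67225 = -0.0009967
Head at (541742, 5602840) = 378.7 + (+0.02623)·(295) + (-0.0009967)·(75) = 386.36 m.
That is higher than the 378.7 m at BH-01, so the point is upgradient.

upgradient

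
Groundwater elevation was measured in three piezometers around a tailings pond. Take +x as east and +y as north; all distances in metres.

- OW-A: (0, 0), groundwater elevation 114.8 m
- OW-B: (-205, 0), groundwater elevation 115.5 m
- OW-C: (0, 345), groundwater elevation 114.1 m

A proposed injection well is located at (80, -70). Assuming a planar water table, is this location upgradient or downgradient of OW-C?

∂h/∂x = (115.5 − 114.8) / (-205 − 0) = -0.003415
∂h/∂y = (114.1 − 114.8) / (345 − 0) = -0.002029
Head at (80, -70) = 114.8 + (-0.003415)·(80) + (-0.002029)·(-70) = 114.67 m.
That is higher than the 114.1 m at OW-C, so the point is upgradient.

upgradient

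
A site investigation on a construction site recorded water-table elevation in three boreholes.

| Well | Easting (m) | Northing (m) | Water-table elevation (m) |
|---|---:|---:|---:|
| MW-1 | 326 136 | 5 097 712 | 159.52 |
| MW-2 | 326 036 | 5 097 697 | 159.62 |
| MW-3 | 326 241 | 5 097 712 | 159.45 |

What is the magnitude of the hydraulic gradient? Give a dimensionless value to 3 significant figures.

0.00232

Differences from MW-1: to MW-2 (Δx, Δy, Δh) = (-100, -15, +0.10); to MW-3 = (105, 0, -0.07).
Solve a·Δx + b·Δy = Δh: det = (-100)·0 − 105·(-15) = 1575.
∂h/∂x = [(+0.10)·0 − (-0.07)·(-15)] / 1575 = -0.0006667
∂h/∂y = [(-100)·(-0.07) − 105·(+0.10)] / 1575 = -0.002222
|∇h| = √(-0.0006667² + -0.002222²) = 0.00232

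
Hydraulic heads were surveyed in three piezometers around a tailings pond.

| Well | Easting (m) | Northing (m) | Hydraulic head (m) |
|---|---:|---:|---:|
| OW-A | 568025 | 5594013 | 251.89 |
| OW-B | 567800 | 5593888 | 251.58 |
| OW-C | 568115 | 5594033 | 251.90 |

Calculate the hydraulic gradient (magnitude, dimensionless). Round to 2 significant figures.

Taking OW-A as reference: OW-B−OW-A = (-225, -125, -0.31); OW-C−OW-A = (90, 20, +0.01).
Determinant of the coordinate differences = (-225)·20 − 90·(-125) = 6750.
∂h/∂x = [(-0.31)·20 − (+0.01)·(-125)] / 6750 = -0.0007333
∂h/∂y = [(-225)·(+0.01) − 90·(-0.31)] / 6750 = +0.003800
|∇h| = √(-0.0007333² + 0.003800²) = 0.00387

0.0039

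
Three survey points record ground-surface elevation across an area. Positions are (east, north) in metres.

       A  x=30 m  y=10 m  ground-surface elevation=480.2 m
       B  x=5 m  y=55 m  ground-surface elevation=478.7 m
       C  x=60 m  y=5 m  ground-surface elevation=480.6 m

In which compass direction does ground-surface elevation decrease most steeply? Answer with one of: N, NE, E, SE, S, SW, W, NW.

N

Differences from A: to B (Δx, Δy, Δh) = (-25, 45, -1.5); to C = (30, -5, +0.4).
Solve a·Δx + b·Δy = Δz: det = (-25)·(-5) − 30·45 = -1225.
∂z/∂x = [(-1.5)·(-5) − (+0.4)·45] / -1225 = +0.008571
∂z/∂y = [(-25)·(+0.4) − 30·(-1.5)] / -1225 = -0.02857
Steepest decrease is along −∇f = (-0.008571 E, +0.02857 N) → north.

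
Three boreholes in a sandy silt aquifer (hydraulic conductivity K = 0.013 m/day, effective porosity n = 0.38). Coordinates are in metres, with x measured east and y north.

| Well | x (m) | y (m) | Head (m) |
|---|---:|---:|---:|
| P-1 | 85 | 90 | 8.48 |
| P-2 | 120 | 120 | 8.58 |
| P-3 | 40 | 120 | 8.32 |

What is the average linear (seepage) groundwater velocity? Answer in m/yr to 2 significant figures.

Taking P-1 as reference: P-2−P-1 = (35, 30, +0.10); P-3−P-1 = (-45, 30, -0.16).
Solve a·Δx + b·Δy = Δh: det = 35·30 − (-45)·30 = 2400.
∂h/∂x = [(+0.10)·30 − (-0.16)·30] / 2400 = +0.003250
∂h/∂y = [35·(-0.16) − (-45)·(+0.10)] / 2400 = -0.0004583
|∇h| = √(0.003250² + -0.0004583²) = 0.003282
Seepage velocity v = K·i/n = 0.013 × 0.003282 / 0.38 = 0.0001123 m/day = 0.04102 m/yr.

0.041 m/yr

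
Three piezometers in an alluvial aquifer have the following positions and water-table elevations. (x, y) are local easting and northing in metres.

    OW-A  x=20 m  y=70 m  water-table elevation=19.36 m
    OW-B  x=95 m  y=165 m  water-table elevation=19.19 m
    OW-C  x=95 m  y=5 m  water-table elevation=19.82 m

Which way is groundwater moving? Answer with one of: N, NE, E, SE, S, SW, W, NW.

Taking OW-A as reference: OW-B−OW-A = (75, 95, -0.17); OW-C−OW-A = (75, -65, +0.46).
Solve a·Δx + b·Δy = Δh: det = 75·(-65) − 75·95 = -12000.
∂h/∂x = [(-0.17)·(-65) − (+0.46)·95] / -12000 = +0.002721
∂h/∂y = [75·(+0.46) − 75·(-0.17)] / -12000 = -0.003937
Flow = −∇h = (-0.002721 east, +0.003937 north), which points northwest.

NW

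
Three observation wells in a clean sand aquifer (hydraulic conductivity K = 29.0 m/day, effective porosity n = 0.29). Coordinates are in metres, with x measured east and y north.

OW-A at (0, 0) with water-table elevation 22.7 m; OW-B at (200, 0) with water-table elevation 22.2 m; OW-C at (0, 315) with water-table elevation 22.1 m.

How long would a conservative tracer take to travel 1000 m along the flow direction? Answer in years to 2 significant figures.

8.7 years

∂h/∂x = (22.2 − 22.7) / (200 − 0) = -0.002500
∂h/∂y = (22.1 − 22.7) / (315 − 0) = -0.001905
|∇h| = √(-0.002500² + -0.001905²) = 0.003143
Seepage velocity v = K·i/n = 29.0 × 0.003143 / 0.29 = 0.3143 m/day.
t = 1000 / 0.3143 = 3182 days = 8.71 years.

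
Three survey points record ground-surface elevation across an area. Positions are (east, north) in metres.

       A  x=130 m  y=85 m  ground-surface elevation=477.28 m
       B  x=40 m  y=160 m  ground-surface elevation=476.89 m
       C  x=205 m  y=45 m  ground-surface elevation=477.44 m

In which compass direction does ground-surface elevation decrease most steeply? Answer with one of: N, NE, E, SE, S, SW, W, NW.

N

Three-point gradient (reference A): Δ to B = (-90, 75, -0.39), Δ to C = (75, -40, +0.16).
∂z/∂x = -0.001778, ∂z/∂y = -0.007333 (det = -2025).
Steepest decrease is along −∇f = (+0.001778 E, +0.007333 N) → north.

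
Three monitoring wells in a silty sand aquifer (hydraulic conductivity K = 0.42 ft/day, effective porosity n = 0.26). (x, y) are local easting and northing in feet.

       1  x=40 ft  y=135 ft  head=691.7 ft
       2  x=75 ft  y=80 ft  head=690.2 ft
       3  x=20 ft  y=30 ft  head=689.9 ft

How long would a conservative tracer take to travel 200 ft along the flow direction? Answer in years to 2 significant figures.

15 years

With h = a·x + b·y + c and 1 as origin, the differences give:
  35·a + (-55)·b = -1.5
  (-20)·a + (-105)·b = -1.8
Eliminate b (×(-105) and ×(-55), subtract): -4775·a = 58.50 → a = ∂h/∂x = -0.01225
Back-substitute: b = ∂h/∂y = +0.01948.
|∇h| = √(-0.01225² + 0.01948²) = 0.02301
Seepage velocity v = K·i/n = 0.42 × 0.02301 / 0.26 = 0.03717 ft/day.
t = 200 / 0.03717 = 5381 days = 14.7 years.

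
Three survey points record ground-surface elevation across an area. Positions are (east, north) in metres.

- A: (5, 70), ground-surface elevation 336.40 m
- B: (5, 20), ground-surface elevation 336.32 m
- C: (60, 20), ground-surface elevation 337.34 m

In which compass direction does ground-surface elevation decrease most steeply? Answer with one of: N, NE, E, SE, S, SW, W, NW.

W

With z = a·x + b·y + c and A as origin, the differences give:
  0·a + (-50)·b = -0.08
  55·a + (-50)·b = +0.94
Eliminate b (×(-50) and ×(-50), subtract): 2750·a = 51.000 → a = ∂z/∂x = +0.01855
Back-substitute: b = ∂z/∂y = +0.001600.
Steepest decrease is along −∇f = (-0.01855 E, -0.001600 N) → west.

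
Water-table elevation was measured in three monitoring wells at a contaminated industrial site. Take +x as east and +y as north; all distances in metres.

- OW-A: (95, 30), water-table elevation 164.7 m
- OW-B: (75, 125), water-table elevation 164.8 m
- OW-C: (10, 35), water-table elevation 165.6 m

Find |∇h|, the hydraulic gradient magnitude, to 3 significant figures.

Taking OW-A as reference: OW-B−OW-A = (-20, 95, +0.1); OW-C−OW-A = (-85, 5, +0.9).
Determinant of the coordinate differences = (-20)·5 − (-85)·95 = 7975.
∂h/∂x = [(+0.1)·5 − (+0.9)·95] / 7975 = -0.01066
∂h/∂y = [(-20)·(+0.9) − (-85)·(+0.1)] / 7975 = -0.001191
|∇h| = √(-0.01066² + -0.001191²) = 0.01073

0.0107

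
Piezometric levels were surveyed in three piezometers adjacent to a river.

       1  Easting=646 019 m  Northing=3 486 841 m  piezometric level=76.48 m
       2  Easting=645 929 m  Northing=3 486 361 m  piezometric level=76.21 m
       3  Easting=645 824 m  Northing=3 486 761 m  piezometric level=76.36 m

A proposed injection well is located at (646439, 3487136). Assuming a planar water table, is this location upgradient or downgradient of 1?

upgradient

With h = a·x + b·y + c and 1 as origin, the differences give:
  (-90)·a + (-480)·b = -0.27
  (-195)·a + (-80)·b = -0.12
Eliminate b (×(-80) and ×(-480), subtract): -86400·a = -36.000 → a = ∂h/∂x = +0.0004167
Back-substitute: b = ∂h/∂y = +0.0004844.
Head at (646439, 3487136) = 76.48 + (+0.0004167)·(420) + (+0.0004844)·(295) = 76.80 m.
That is higher than the 76.48 m at 1, so the point is upgradient.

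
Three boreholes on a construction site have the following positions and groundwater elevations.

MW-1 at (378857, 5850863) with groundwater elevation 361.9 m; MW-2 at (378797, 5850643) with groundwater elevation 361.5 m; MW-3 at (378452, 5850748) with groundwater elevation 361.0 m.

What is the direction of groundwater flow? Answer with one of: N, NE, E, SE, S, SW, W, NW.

Three-point gradient (reference MW-1): Δ to MW-2 = (-60, -220, -0.4), Δ to MW-3 = (-405, -115, -0.9).
∂h/∂x = +0.001849, ∂h/∂y = +0.001314 (det = -82200).
Flow = −∇h = (-0.001849 east, -0.001314 north), which points southwest.

SW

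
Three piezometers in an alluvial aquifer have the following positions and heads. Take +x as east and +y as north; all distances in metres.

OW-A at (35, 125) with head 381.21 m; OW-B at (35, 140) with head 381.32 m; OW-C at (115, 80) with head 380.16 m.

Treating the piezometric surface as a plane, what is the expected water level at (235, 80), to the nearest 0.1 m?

Taking OW-A as reference: OW-B−OW-A = (0, 15, +0.11); OW-C−OW-A = (80, -45, -1.05).
Solve a·Δx + b·Δy = Δh: det = 0·(-45) − 80·15 = -1200.
∂h/∂x = [(+0.11)·(-45) − (-1.05)·15] / -1200 = -0.009000
∂h/∂y = [0·(-1.05) − 80·(+0.11)] / -1200 = +0.007333
h(235, 80) = 381.21 + (-0.009000)·(200) + (+0.007333)·(-45) = 381.21 -1.800 -0.330 = 379.080 m.

379.1 m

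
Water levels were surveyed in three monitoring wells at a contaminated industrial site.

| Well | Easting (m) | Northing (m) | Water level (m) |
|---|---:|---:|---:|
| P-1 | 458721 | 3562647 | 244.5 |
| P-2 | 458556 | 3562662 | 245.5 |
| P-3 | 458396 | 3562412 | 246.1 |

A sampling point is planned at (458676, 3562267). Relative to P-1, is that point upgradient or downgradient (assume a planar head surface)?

downgradient

With h = a·x + b·y + c and P-1 as origin, the differences give:
  (-165)·a + 15·b = +1.0
  (-325)·a + (-235)·b = +1.6
Eliminate b (×(-235) and ×15, subtract): 43650·a = -259.00 → a = ∂h/∂x = -0.005934
Back-substitute: b = ∂h/∂y = +0.001397.
Head at (458676, 3562267) = 244.5 + (-0.005934)·(-45) + (+0.001397)·(-380) = 244.24 m.
That is lower than the 244.5 m at P-1, so the point is downgradient.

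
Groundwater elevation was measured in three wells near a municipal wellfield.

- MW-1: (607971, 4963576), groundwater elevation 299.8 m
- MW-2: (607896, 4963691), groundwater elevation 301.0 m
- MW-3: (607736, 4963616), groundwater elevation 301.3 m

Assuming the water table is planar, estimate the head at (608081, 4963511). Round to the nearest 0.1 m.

Taking MW-1 as reference: MW-2−MW-1 = (-75, 115, +1.2); MW-3−MW-1 = (-235, 40, +1.5).
Solve a·Δx + b·Δy = Δh: det = (-75)·40 − (-235)·115 = 24025.
∂h/∂x = [(+1.2)·40 − (+1.5)·115] / 24025 = -0.005182
∂h/∂y = [(-75)·(+1.5) − (-235)·(+1.2)] / 24025 = +0.007055
h(608081, 4963511) = 299.8 + (-0.005182)·(110) + (+0.007055)·(-65) = 299.8 -0.570 -0.459 = 298.771 m.

298.8 m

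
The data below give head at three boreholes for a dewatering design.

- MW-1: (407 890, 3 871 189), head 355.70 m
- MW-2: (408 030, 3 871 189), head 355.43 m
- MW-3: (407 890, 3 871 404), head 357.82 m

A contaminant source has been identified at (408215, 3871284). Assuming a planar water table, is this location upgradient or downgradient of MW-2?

∂h/∂x = (355.43 − 355.70) / (408030 − 407890) = -0.001929
∂h/∂y = (357.82 − 355.70) / (3871404 − 3871189) = +0.009860
Head at (408215, 3871284) = 355.70 + (-0.001929)·(325) + (+0.009860)·(95) = 356.01 m.
That is higher than the 355.43 m at MW-2, so the point is upgradient.

upgradient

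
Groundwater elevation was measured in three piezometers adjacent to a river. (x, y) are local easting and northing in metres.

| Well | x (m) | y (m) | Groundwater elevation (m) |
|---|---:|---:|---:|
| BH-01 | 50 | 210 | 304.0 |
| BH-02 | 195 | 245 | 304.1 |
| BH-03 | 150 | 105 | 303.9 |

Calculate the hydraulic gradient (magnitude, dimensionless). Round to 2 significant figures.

Differences from BH-01: to BH-02 (Δx, Δy, Δh) = (145, 35, +0.1); to BH-03 = (100, -105, -0.1).
Solve a·Δx + b·Δy = Δh: det = 145·(-105) − 100·35 = -18725.
∂h/∂x = [(+0.1)·(-105) − (-0.1)·35] / -18725 = +0.0003738
∂h/∂y = [145·(-0.1) − 100·(+0.1)] / -18725 = +0.001308
|∇h| = √(0.0003738² + 0.001308²) = 0.00136

0.0014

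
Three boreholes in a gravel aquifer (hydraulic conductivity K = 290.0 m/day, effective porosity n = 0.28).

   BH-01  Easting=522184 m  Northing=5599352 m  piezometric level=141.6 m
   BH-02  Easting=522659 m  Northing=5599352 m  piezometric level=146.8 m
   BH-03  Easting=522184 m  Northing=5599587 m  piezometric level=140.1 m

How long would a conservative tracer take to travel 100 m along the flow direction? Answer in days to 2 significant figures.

7.6 days

∂h/∂x = (146.8 − 141.6) / (522659 − 522184) = +0.01095
∂h/∂y = (140.1 − 141.6) / (5599587 − 5599352) = -0.006383
|∇h| = √(0.01095² + -0.006383²) = 0.01267
Seepage velocity v = K·i/n = 290.0 × 0.01267 / 0.28 = 13.12 m/day.
t = 100 / 13.12 = 7.622 days.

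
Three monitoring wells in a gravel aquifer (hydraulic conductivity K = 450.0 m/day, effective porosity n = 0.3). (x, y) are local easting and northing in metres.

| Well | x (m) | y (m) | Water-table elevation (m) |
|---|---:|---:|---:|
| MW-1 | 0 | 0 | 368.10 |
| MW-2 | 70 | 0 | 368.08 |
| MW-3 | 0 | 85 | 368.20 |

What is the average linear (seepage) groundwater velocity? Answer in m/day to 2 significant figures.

∂h/∂x = (368.08 − 368.10) / (70 − 0) = -0.0002857
∂h/∂y = (368.20 − 368.10) / (85 − 0) = +0.001176
|∇h| = √(-0.0002857² + 0.001176²) = 0.00121
Seepage velocity v = K·i/n = 450.0 × 0.00121 / 0.3 = 1.815 m/day.

1.8 m/day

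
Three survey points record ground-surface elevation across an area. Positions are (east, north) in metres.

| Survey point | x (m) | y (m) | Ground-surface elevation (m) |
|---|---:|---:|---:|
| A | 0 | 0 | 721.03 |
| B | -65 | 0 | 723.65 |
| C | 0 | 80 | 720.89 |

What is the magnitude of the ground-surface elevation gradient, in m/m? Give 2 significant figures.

0.040 m/m

∂z/∂x = (723.65 − 721.03) / (-65 − 0) = -0.04031
∂z/∂y = (720.89 − 721.03) / (80 − 0) = -0.001750
|∇f| = √(-0.04031² + -0.001750²) = 0.04035 m/m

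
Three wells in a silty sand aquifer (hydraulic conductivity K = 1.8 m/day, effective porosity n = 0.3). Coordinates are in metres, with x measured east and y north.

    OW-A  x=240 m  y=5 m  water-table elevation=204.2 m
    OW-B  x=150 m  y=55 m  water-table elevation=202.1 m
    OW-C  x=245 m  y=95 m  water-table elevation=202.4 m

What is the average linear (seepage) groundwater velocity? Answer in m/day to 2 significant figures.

0.14 m/day

With h = a·x + b·y + c and OW-A as origin, the differences give:
  (-90)·a + 50·b = -2.1
  5·a + 90·b = -1.8
Eliminate b (×90 and ×50, subtract): -8350·a = -99.00 → a = ∂h/∂x = +0.01186
Back-substitute: b = ∂h/∂y = -0.02066.
|∇h| = √(0.01186² + -0.02066²) = 0.02382
Seepage velocity v = K·i/n = 1.8 × 0.02382 / 0.3 = 0.1429 m/day.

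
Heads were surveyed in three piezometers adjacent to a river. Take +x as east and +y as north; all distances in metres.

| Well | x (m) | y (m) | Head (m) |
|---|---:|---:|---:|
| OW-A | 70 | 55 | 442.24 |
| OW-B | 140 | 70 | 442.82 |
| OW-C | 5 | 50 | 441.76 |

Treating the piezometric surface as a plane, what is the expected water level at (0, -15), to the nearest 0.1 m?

Differences from OW-A: to OW-B (Δx, Δy, Δh) = (70, 15, +0.58); to OW-C = (-65, -5, -0.48).
Solve a·Δx + b·Δy = Δh: det = 70·(-5) − (-65)·15 = 625.
∂h/∂x = [(+0.58)·(-5) − (-0.48)·15] / 625 = +0.006880
∂h/∂y = [70·(-0.48) − (-65)·(+0.58)] / 625 = +0.006560
h(0, -15) = 442.24 + (+0.006880)·(-70) + (+0.006560)·(-70) = 442.24 -0.482 -0.459 = 441.299 m.

441.3 m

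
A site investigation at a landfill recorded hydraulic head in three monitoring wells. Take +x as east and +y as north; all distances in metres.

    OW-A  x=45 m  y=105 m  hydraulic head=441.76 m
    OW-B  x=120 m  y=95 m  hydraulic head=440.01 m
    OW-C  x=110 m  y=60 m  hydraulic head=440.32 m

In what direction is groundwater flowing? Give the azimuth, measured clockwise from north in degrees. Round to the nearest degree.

Taking OW-A as reference: OW-B−OW-A = (75, -10, -1.75); OW-C−OW-A = (65, -45, -1.44).
Determinant of the coordinate differences = 75·(-45) − 65·(-10) = -2725.
∂h/∂x = [(-1.75)·(-45) − (-1.44)·(-10)] / -2725 = -0.02361
∂h/∂y = [75·(-1.44) − 65·(-1.75)] / -2725 = -0.002110
Flow direction (−∇h) has components (+0.02361 E, +0.002110 N).
Azimuth = atan2(E, N) = atan2(+0.02361, +0.002110) = 84.9° ≈ 085°.

085°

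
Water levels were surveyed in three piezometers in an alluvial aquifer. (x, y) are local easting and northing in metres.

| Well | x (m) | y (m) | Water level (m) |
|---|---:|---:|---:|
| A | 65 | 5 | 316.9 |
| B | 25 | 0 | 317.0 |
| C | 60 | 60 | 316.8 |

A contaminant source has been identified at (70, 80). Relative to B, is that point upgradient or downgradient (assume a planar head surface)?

With h = a·x + b·y + c and A as origin, the differences give:
  (-40)·a + (-5)·b = +0.1
  (-5)·a + 55·b = -0.1
Eliminate b (×55 and ×(-5), subtract): -2225·a = 5.00 → a = ∂h/∂x = -0.002247
Back-substitute: b = ∂h/∂y = -0.002022.
Head at (70, 80) = 316.9 + (-0.002247)·(5) + (-0.002022)·(75) = 316.74 m.
That is lower than the 317.0 m at B, so the point is downgradient.

downgradient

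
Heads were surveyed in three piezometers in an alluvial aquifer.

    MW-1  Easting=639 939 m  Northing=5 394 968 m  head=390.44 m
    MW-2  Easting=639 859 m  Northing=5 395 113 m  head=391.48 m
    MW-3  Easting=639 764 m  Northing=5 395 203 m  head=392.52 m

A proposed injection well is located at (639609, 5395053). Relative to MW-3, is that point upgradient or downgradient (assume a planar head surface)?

With h = a·x + b·y + c and MW-1 as origin, the differences give:
  (-80)·a + 145·b = +1.04
  (-175)·a + 235·b = +2.08
Eliminate b (×235 and ×145, subtract): 6575·a = -57.200 → a = ∂h/∂x = -0.008700
Back-substitute: b = ∂h/∂y = +0.002373.
Head at (639609, 5395053) = 390.44 + (-0.008700)·(-330) + (+0.002373)·(85) = 393.51 m.
That is higher than the 392.52 m at MW-3, so the point is upgradient.

upgradient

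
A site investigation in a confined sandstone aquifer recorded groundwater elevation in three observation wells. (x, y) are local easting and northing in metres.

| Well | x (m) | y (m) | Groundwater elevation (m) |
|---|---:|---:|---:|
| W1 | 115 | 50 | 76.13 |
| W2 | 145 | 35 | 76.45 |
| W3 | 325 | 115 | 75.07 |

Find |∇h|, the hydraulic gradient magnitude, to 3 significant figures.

Taking W1 as reference: W2−W1 = (30, -15, +0.32); W3−W1 = (210, 65, -1.06).
Determinant of the coordinate differences = 30·65 − 210·(-15) = 5100.
∂h/∂x = [(+0.32)·65 − (-1.06)·(-15)] / 5100 = +0.0009608
∂h/∂y = [30·(-1.06) − 210·(+0.32)] / 5100 = -0.01941
|∇h| = √(0.0009608² + -0.01941²) = 0.01943

0.0194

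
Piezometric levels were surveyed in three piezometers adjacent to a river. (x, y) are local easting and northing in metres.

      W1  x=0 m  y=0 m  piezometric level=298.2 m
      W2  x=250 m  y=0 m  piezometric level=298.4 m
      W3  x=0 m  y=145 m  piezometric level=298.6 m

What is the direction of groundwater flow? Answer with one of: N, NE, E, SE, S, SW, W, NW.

S

∂h/∂x = (298.4 − 298.2) / (250 − 0) = +0.0008000
∂h/∂y = (298.6 − 298.2) / (145 − 0) = +0.002759
Flow = −∇h = (-0.0008000 east, -0.002759 north), which points south.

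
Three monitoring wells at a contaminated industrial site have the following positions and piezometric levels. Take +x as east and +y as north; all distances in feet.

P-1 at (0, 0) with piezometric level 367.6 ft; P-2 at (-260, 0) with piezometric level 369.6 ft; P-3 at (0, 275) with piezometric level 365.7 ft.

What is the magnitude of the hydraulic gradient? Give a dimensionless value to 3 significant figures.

0.0103

∂h/∂x = (369.6 − 367.6) / (-260 − 0) = -0.007692
∂h/∂y = (365.7 − 367.6) / (275 − 0) = -0.006909
|∇h| = √(-0.007692² + -0.006909²) = 0.01034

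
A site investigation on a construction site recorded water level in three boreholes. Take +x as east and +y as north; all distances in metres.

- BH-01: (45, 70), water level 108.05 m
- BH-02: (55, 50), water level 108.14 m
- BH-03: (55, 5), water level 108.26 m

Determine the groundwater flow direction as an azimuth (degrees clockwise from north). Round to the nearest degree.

Differences from BH-01: to BH-02 (Δx, Δy, Δh) = (10, -20, +0.09); to BH-03 = (10, -65, +0.21).
Determinant of the coordinate differences = 10·(-65) − 10·(-20) = -450.
∂h/∂x = [(+0.09)·(-65) − (+0.21)·(-20)] / -450 = +0.003667
∂h/∂y = [10·(+0.21) − 10·(+0.09)] / -450 = -0.002667
Flow direction (−∇h) has components (-0.003667 E, +0.002667 N).
Azimuth = atan2(E, N) = atan2(-0.003667, +0.002667) = 306.0° ≈ 306°.

306°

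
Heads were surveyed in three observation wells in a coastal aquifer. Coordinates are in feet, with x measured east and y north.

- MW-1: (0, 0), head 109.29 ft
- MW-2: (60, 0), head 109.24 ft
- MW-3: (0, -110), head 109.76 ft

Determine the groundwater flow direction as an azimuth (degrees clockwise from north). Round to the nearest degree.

∂h/∂x = (109.24 − 109.29) / (60 − 0) = -0.0008333
∂h/∂y = (109.76 − 109.29) / (-110 − 0) = -0.004273
Flow direction (−∇h) has components (+0.0008333 E, +0.004273 N).
Azimuth = atan2(E, N) = atan2(+0.0008333, +0.004273) = 11.0° ≈ 011°.

011°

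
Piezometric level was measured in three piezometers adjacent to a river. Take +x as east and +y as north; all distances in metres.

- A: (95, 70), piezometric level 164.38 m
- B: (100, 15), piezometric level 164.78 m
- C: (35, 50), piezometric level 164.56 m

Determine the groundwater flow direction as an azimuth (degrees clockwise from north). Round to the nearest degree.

Taking A as reference: B−A = (5, -55, +0.40); C−A = (-60, -20, +0.18).
Solve a·Δx + b·Δy = Δh: det = 5·(-20) − (-60)·(-55) = -3400.
∂h/∂x = [(+0.40)·(-20) − (+0.18)·(-55)] / -3400 = -0.0005588
∂h/∂y = [5·(+0.18) − (-60)·(+0.40)] / -3400 = -0.007324
Flow direction (−∇h) has components (+0.0005588 E, +0.007324 N).
Azimuth = atan2(E, N) = atan2(+0.0005588, +0.007324) = 4.4° ≈ 004°.

004°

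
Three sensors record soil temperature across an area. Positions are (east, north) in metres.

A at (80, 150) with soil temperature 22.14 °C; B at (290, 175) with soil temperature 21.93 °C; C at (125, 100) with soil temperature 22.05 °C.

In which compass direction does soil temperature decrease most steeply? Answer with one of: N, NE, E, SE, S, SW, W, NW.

SE

Three-point gradient (reference A): Δ to B = (210, 25, -0.21), Δ to C = (45, -50, -0.09).
∂T/∂x = -0.001097, ∂T/∂y = +0.0008129 (det = -11625).
Steepest decrease is along −∇f = (+0.001097 E, -0.0008129 N) → southeast.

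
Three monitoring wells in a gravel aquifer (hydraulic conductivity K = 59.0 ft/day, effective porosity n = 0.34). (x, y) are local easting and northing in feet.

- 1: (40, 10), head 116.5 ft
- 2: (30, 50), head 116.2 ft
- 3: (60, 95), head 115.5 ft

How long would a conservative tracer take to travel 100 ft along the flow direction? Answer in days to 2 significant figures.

44 days

Differences from 1: to 2 (Δx, Δy, Δh) = (-10, 40, -0.3); to 3 = (20, 85, -1.0).
Determinant of the coordinate differences = (-10)·85 − 20·40 = -1650.
∂h/∂x = [(-0.3)·85 − (-1.0)·40] / -1650 = -0.008788
∂h/∂y = [(-10)·(-1.0) − 20·(-0.3)] / -1650 = -0.009697
|∇h| = √(-0.008788² + -0.009697²) = 0.01309
Seepage velocity v = K·i/n = 59.0 × 0.01309 / 0.34 = 2.271 ft/day.
t = 100 / 2.271 = 44.03 days.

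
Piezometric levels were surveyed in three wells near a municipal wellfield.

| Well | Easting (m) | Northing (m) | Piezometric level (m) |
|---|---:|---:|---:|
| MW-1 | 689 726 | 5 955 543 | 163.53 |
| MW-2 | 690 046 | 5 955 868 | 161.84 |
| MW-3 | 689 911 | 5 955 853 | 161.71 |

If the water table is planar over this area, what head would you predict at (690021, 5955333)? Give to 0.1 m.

165.5 m

With h = a·x + b·y + c and MW-1 as origin, the differences give:
  320·a + 325·b = -1.69
  185·a + 310·b = -1.82
Eliminate b (×310 and ×325, subtract): 39075·a = 67.600 → a = ∂h/∂x = +0.001730
Back-substitute: b = ∂h/∂y = -0.006903.
h(690021, 5955333) = 163.53 + (+0.001730)·(295) + (-0.006903)·(-210) = 163.53 +0.510 +1.450 = 165.490 m.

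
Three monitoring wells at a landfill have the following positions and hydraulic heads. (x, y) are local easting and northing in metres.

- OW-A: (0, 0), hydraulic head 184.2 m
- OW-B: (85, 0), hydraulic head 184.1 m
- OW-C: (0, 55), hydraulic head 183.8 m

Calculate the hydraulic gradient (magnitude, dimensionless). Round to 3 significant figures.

0.00737

∂h/∂x = (184.1 − 184.2) / (85 − 0) = -0.001176
∂h/∂y = (183.8 − 184.2) / (55 − 0) = -0.007273
|∇h| = √(-0.001176² + -0.007273²) = 0.007367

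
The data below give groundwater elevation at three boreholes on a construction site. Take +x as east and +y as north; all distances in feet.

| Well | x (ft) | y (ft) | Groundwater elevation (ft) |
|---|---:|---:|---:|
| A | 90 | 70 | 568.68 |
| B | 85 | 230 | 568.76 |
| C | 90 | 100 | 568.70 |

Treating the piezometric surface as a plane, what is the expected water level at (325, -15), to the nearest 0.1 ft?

Taking A as reference: B−A = (-5, 160, +0.08); C−A = (0, 30, +0.02).
Solve a·Δx + b·Δy = Δh: det = (-5)·30 − 0·160 = -150.
∂h/∂x = [(+0.08)·30 − (+0.02)·160] / -150 = +0.005333
∂h/∂y = [(-5)·(+0.02) − 0·(+0.08)] / -150 = +0.0006667
h(325, -15) = 568.68 + (+0.005333)·(235) + (+0.0006667)·(-85) = 568.68 +1.253 -0.057 = 569.877 ft.

569.9 ft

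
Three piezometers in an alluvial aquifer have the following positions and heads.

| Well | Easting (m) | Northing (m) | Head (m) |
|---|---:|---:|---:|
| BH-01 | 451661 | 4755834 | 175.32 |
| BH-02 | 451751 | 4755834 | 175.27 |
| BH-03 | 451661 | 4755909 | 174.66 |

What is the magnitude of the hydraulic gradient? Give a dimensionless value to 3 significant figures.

∂h/∂x = (175.27 − 175.32) / (451751 − 451661) = -0.0005556
∂h/∂y = (174.66 − 175.32) / (4755909 − 4755834) = -0.008800
|∇h| = √(-0.0005556² + -0.008800²) = 0.008818

0.00882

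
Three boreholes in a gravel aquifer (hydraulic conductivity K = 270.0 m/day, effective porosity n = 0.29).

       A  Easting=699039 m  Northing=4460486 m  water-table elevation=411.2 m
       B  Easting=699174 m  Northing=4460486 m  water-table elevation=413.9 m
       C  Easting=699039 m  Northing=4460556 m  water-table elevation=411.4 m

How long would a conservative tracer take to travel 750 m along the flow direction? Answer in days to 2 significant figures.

40 days

∂h/∂x = (413.9 − 411.2) / (699174 − 699039) = +0.02000
∂h/∂y = (411.4 − 411.2) / (4460556 − 4460486) = +0.002857
|∇h| = √(0.02000² + 0.002857²) = 0.0202
Seepage velocity v = K·i/n = 270.0 × 0.0202 / 0.29 = 18.81 m/day.
t = 750 / 18.81 = 39.87 days.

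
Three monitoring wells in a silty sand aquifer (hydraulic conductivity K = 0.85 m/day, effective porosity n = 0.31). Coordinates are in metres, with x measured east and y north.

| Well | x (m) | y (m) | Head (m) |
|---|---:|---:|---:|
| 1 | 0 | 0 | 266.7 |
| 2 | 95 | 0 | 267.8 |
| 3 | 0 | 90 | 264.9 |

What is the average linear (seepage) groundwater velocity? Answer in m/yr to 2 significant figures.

23 m/yr

∂h/∂x = (267.8 − 266.7) / (95 − 0) = +0.01158
∂h/∂y = (264.9 − 266.7) / (90 − 0) = -0.02000
|∇h| = √(0.01158² + -0.02000²) = 0.02311
Seepage velocity v = K·i/n = 0.85 × 0.02311 / 0.31 = 0.06337 m/day = 23.15 m/yr.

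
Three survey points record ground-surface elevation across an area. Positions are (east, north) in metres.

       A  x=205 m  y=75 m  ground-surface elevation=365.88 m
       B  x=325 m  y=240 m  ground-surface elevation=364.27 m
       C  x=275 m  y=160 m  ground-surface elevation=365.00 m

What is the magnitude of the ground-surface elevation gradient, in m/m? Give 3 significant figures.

0.00812 m/m

Taking A as reference: B−A = (120, 165, -1.61); C−A = (70, 85, -0.88).
Solve a·Δx + b·Δy = Δz: det = 120·85 − 70·165 = -1350.
∂z/∂x = [(-1.61)·85 − (-0.88)·165] / -1350 = -0.006185
∂z/∂y = [120·(-0.88) − 70·(-1.61)] / -1350 = -0.005259
|∇f| = √(-0.006185² + -0.005259²) = 0.008119 m/m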